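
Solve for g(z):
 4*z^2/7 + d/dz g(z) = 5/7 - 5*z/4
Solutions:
 g(z) = C1 - 4*z^3/21 - 5*z^2/8 + 5*z/7


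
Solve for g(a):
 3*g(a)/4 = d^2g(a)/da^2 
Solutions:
 g(a) = C1*exp(-sqrt(3)*a/2) + C2*exp(sqrt(3)*a/2)


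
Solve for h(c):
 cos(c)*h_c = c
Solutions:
 h(c) = C1 + Integral(c/cos(c), c)


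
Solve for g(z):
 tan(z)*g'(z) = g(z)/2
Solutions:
 g(z) = C1*sqrt(sin(z))


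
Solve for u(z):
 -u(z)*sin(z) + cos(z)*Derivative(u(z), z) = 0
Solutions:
 u(z) = C1/cos(z)


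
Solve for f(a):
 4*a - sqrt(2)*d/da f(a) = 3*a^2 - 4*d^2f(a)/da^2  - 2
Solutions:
 f(a) = C1 + C2*exp(sqrt(2)*a/4) - sqrt(2)*a^3/2 - 6*a^2 + sqrt(2)*a^2 - 23*sqrt(2)*a + 8*a


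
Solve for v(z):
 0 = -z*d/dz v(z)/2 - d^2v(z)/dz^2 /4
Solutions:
 v(z) = C1 + C2*erf(z)


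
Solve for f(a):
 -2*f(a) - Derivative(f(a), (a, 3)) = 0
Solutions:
 f(a) = C3*exp(-2^(1/3)*a) + (C1*sin(2^(1/3)*sqrt(3)*a/2) + C2*cos(2^(1/3)*sqrt(3)*a/2))*exp(2^(1/3)*a/2)


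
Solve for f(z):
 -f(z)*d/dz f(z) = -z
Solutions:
 f(z) = -sqrt(C1 + z^2)
 f(z) = sqrt(C1 + z^2)


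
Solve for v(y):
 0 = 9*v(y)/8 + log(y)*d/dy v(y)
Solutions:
 v(y) = C1*exp(-9*li(y)/8)


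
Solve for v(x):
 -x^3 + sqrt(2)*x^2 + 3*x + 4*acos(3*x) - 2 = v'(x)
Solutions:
 v(x) = C1 - x^4/4 + sqrt(2)*x^3/3 + 3*x^2/2 + 4*x*acos(3*x) - 2*x - 4*sqrt(1 - 9*x^2)/3


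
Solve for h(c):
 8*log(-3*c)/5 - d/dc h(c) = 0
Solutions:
 h(c) = C1 + 8*c*log(-c)/5 + 8*c*(-1 + log(3))/5


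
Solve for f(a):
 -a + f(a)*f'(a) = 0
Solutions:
 f(a) = -sqrt(C1 + a^2)
 f(a) = sqrt(C1 + a^2)


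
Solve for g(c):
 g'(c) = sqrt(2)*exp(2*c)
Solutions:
 g(c) = C1 + sqrt(2)*exp(2*c)/2


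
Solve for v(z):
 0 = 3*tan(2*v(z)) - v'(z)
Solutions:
 v(z) = -asin(C1*exp(6*z))/2 + pi/2
 v(z) = asin(C1*exp(6*z))/2


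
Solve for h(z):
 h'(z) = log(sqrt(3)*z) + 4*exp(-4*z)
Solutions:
 h(z) = C1 + z*log(z) + z*(-1 + log(3)/2) - exp(-4*z)


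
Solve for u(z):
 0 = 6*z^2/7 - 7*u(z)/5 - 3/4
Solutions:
 u(z) = 30*z^2/49 - 15/28


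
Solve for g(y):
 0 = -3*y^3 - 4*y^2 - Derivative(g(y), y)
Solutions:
 g(y) = C1 - 3*y^4/4 - 4*y^3/3


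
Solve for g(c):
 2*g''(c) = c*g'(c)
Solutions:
 g(c) = C1 + C2*erfi(c/2)


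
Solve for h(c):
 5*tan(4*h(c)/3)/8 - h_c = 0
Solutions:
 h(c) = -3*asin(C1*exp(5*c/6))/4 + 3*pi/4
 h(c) = 3*asin(C1*exp(5*c/6))/4


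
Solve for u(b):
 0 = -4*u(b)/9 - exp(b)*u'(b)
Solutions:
 u(b) = C1*exp(4*exp(-b)/9)


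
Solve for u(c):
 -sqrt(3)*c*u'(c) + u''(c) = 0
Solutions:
 u(c) = C1 + C2*erfi(sqrt(2)*3^(1/4)*c/2)


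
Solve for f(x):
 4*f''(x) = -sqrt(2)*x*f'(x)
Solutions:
 f(x) = C1 + C2*erf(2^(3/4)*x/4)


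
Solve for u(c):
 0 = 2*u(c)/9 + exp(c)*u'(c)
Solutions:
 u(c) = C1*exp(2*exp(-c)/9)


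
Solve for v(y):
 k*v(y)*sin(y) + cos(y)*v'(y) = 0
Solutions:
 v(y) = C1*exp(k*log(cos(y)))


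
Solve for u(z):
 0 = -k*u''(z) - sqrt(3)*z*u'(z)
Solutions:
 u(z) = C1 + C2*sqrt(k)*erf(sqrt(2)*3^(1/4)*z*sqrt(1/k)/2)


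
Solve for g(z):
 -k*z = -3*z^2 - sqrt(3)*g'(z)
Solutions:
 g(z) = C1 + sqrt(3)*k*z^2/6 - sqrt(3)*z^3/3


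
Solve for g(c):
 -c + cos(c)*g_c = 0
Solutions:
 g(c) = C1 + Integral(c/cos(c), c)


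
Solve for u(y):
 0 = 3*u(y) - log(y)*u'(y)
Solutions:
 u(y) = C1*exp(3*li(y))


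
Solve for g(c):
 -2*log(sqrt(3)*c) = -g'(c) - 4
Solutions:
 g(c) = C1 + 2*c*log(c) - 6*c + c*log(3)


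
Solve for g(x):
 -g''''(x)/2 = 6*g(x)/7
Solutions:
 g(x) = (C1*sin(3^(1/4)*7^(3/4)*x/7) + C2*cos(3^(1/4)*7^(3/4)*x/7))*exp(-3^(1/4)*7^(3/4)*x/7) + (C3*sin(3^(1/4)*7^(3/4)*x/7) + C4*cos(3^(1/4)*7^(3/4)*x/7))*exp(3^(1/4)*7^(3/4)*x/7)


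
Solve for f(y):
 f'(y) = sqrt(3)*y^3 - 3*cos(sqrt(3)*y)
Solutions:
 f(y) = C1 + sqrt(3)*y^4/4 - sqrt(3)*sin(sqrt(3)*y)


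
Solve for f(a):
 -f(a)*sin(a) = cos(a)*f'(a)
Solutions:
 f(a) = C1*cos(a)


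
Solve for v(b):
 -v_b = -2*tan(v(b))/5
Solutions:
 v(b) = pi - asin(C1*exp(2*b/5))
 v(b) = asin(C1*exp(2*b/5))


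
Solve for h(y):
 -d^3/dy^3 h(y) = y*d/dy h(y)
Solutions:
 h(y) = C1 + Integral(C2*airyai(-y) + C3*airybi(-y), y)


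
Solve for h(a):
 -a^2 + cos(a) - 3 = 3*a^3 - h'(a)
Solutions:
 h(a) = C1 + 3*a^4/4 + a^3/3 + 3*a - sin(a)


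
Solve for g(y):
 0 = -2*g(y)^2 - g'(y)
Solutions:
 g(y) = 1/(C1 + 2*y)


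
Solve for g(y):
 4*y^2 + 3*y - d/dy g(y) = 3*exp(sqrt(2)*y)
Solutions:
 g(y) = C1 + 4*y^3/3 + 3*y^2/2 - 3*sqrt(2)*exp(sqrt(2)*y)/2


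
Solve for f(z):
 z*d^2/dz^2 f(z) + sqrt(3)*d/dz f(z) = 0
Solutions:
 f(z) = C1 + C2*z^(1 - sqrt(3))


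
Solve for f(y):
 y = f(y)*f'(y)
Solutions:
 f(y) = -sqrt(C1 + y^2)
 f(y) = sqrt(C1 + y^2)


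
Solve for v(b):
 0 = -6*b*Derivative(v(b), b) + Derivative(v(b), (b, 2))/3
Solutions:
 v(b) = C1 + C2*erfi(3*b)


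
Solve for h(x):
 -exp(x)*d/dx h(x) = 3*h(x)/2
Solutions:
 h(x) = C1*exp(3*exp(-x)/2)


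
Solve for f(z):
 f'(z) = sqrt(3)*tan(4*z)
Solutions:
 f(z) = C1 - sqrt(3)*log(cos(4*z))/4


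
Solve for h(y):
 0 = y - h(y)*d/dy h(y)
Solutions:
 h(y) = -sqrt(C1 + y^2)
 h(y) = sqrt(C1 + y^2)


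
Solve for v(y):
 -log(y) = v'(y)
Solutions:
 v(y) = C1 - y*log(y) + y


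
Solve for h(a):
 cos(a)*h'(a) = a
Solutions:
 h(a) = C1 + Integral(a/cos(a), a)


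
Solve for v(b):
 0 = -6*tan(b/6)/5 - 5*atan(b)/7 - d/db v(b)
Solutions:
 v(b) = C1 - 5*b*atan(b)/7 + 5*log(b^2 + 1)/14 + 36*log(cos(b/6))/5


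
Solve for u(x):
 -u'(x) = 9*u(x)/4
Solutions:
 u(x) = C1*exp(-9*x/4)


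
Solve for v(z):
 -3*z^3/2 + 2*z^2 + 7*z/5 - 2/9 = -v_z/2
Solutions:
 v(z) = C1 + 3*z^4/4 - 4*z^3/3 - 7*z^2/5 + 4*z/9


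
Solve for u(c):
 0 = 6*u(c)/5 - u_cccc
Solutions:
 u(c) = C1*exp(-5^(3/4)*6^(1/4)*c/5) + C2*exp(5^(3/4)*6^(1/4)*c/5) + C3*sin(5^(3/4)*6^(1/4)*c/5) + C4*cos(5^(3/4)*6^(1/4)*c/5)


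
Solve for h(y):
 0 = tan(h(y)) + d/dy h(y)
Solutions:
 h(y) = pi - asin(C1*exp(-y))
 h(y) = asin(C1*exp(-y))


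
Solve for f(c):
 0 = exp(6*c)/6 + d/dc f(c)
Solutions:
 f(c) = C1 - exp(6*c)/36


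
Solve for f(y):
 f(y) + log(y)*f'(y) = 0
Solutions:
 f(y) = C1*exp(-li(y))


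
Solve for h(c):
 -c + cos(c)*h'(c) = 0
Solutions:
 h(c) = C1 + Integral(c/cos(c), c)


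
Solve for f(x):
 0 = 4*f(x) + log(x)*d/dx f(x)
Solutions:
 f(x) = C1*exp(-4*li(x))


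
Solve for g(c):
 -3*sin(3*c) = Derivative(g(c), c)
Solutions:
 g(c) = C1 + cos(3*c)


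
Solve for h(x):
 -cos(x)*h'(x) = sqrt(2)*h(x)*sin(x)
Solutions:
 h(x) = C1*cos(x)^(sqrt(2))


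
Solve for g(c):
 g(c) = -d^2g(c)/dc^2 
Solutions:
 g(c) = C1*sin(c) + C2*cos(c)


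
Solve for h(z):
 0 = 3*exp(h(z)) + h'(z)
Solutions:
 h(z) = log(1/(C1 + 3*z))


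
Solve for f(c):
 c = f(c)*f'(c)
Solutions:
 f(c) = -sqrt(C1 + c^2)
 f(c) = sqrt(C1 + c^2)


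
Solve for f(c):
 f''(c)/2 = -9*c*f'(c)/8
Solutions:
 f(c) = C1 + C2*erf(3*sqrt(2)*c/4)


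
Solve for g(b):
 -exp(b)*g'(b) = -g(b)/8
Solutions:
 g(b) = C1*exp(-exp(-b)/8)


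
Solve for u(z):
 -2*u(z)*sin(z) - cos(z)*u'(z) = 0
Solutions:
 u(z) = C1*cos(z)^2


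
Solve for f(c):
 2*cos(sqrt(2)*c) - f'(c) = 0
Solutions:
 f(c) = C1 + sqrt(2)*sin(sqrt(2)*c)


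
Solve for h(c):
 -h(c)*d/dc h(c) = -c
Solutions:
 h(c) = -sqrt(C1 + c^2)
 h(c) = sqrt(C1 + c^2)


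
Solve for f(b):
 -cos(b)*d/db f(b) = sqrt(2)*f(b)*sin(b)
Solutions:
 f(b) = C1*cos(b)^(sqrt(2))


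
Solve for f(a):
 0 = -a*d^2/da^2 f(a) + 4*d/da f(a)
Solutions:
 f(a) = C1 + C2*a^5


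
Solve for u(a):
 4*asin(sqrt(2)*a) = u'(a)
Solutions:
 u(a) = C1 + 4*a*asin(sqrt(2)*a) + 2*sqrt(2)*sqrt(1 - 2*a^2)


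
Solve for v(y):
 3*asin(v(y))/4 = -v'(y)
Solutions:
 Integral(1/asin(_y), (_y, v(y))) = C1 - 3*y/4


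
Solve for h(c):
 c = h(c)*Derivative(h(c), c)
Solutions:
 h(c) = -sqrt(C1 + c^2)
 h(c) = sqrt(C1 + c^2)


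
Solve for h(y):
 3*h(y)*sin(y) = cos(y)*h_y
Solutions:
 h(y) = C1/cos(y)^3


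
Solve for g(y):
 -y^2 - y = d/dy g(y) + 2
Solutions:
 g(y) = C1 - y^3/3 - y^2/2 - 2*y


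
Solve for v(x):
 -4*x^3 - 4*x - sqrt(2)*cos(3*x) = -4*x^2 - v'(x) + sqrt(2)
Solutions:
 v(x) = C1 + x^4 - 4*x^3/3 + 2*x^2 + sqrt(2)*x + sqrt(2)*sin(3*x)/3


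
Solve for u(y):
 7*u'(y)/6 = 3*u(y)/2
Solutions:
 u(y) = C1*exp(9*y/7)


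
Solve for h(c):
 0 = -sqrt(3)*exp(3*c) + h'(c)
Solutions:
 h(c) = C1 + sqrt(3)*exp(3*c)/3


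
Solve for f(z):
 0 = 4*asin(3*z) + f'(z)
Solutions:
 f(z) = C1 - 4*z*asin(3*z) - 4*sqrt(1 - 9*z^2)/3


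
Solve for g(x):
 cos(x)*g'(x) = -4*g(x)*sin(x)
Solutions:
 g(x) = C1*cos(x)^4


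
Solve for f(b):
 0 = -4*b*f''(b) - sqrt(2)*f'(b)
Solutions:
 f(b) = C1 + C2*b^(1 - sqrt(2)/4)


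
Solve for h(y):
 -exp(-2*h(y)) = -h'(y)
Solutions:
 h(y) = log(-sqrt(C1 + 2*y))
 h(y) = log(C1 + 2*y)/2


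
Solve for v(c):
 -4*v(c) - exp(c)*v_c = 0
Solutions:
 v(c) = C1*exp(4*exp(-c))


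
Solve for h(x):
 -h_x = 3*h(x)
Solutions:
 h(x) = C1*exp(-3*x)


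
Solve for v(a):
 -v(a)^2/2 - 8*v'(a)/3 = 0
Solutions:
 v(a) = 16/(C1 + 3*a)


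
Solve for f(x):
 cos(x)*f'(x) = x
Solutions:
 f(x) = C1 + Integral(x/cos(x), x)


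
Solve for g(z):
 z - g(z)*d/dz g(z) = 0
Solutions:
 g(z) = -sqrt(C1 + z^2)
 g(z) = sqrt(C1 + z^2)


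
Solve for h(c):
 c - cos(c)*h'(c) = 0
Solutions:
 h(c) = C1 + Integral(c/cos(c), c)


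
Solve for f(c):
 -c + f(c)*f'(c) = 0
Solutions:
 f(c) = -sqrt(C1 + c^2)
 f(c) = sqrt(C1 + c^2)


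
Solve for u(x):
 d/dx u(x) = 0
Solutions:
 u(x) = C1


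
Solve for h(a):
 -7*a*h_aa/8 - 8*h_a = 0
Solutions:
 h(a) = C1 + C2/a^(57/7)


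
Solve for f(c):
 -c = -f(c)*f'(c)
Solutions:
 f(c) = -sqrt(C1 + c^2)
 f(c) = sqrt(C1 + c^2)


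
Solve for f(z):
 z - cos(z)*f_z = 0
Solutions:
 f(z) = C1 + Integral(z/cos(z), z)


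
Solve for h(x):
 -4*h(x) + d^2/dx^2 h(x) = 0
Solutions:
 h(x) = C1*exp(-2*x) + C2*exp(2*x)


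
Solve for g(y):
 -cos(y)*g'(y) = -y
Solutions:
 g(y) = C1 + Integral(y/cos(y), y)


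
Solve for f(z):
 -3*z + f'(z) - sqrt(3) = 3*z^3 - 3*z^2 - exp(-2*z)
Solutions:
 f(z) = C1 + 3*z^4/4 - z^3 + 3*z^2/2 + sqrt(3)*z + exp(-2*z)/2


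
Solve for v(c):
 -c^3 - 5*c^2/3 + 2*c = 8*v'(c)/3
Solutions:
 v(c) = C1 - 3*c^4/32 - 5*c^3/24 + 3*c^2/8


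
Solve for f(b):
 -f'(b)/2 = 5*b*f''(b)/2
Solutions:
 f(b) = C1 + C2*b^(4/5)


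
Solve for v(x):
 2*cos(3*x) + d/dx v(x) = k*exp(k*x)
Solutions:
 v(x) = C1 + exp(k*x) - 2*sin(3*x)/3


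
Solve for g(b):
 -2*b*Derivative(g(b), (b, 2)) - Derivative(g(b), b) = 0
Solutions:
 g(b) = C1 + C2*sqrt(b)


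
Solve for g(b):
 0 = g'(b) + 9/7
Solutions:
 g(b) = C1 - 9*b/7


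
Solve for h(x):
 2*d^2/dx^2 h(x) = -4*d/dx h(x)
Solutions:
 h(x) = C1 + C2*exp(-2*x)


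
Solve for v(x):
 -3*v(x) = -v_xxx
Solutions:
 v(x) = C3*exp(3^(1/3)*x) + (C1*sin(3^(5/6)*x/2) + C2*cos(3^(5/6)*x/2))*exp(-3^(1/3)*x/2)


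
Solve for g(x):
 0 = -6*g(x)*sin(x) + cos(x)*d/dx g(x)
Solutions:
 g(x) = C1/cos(x)^6


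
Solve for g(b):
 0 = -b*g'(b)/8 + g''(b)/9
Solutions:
 g(b) = C1 + C2*erfi(3*b/4)


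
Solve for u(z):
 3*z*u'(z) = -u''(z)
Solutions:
 u(z) = C1 + C2*erf(sqrt(6)*z/2)


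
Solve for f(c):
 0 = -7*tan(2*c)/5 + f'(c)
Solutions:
 f(c) = C1 - 7*log(cos(2*c))/10


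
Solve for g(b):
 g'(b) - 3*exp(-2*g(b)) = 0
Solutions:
 g(b) = log(-sqrt(C1 + 6*b))
 g(b) = log(C1 + 6*b)/2


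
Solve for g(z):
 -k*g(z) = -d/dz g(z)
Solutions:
 g(z) = C1*exp(k*z)


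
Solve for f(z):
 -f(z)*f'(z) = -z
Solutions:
 f(z) = -sqrt(C1 + z^2)
 f(z) = sqrt(C1 + z^2)


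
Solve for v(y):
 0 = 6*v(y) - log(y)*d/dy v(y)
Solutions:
 v(y) = C1*exp(6*li(y))


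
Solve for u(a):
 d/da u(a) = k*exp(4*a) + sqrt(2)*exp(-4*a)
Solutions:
 u(a) = C1 + k*exp(4*a)/4 - sqrt(2)*exp(-4*a)/4


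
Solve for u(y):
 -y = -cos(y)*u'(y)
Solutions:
 u(y) = C1 + Integral(y/cos(y), y)


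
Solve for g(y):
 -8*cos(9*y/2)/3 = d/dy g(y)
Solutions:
 g(y) = C1 - 16*sin(9*y/2)/27


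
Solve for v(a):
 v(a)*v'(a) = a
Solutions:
 v(a) = -sqrt(C1 + a^2)
 v(a) = sqrt(C1 + a^2)


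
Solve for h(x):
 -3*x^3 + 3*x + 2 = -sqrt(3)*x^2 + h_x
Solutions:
 h(x) = C1 - 3*x^4/4 + sqrt(3)*x^3/3 + 3*x^2/2 + 2*x


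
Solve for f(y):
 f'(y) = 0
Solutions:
 f(y) = C1


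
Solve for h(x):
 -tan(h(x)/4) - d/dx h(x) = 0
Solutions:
 h(x) = -4*asin(C1*exp(-x/4)) + 4*pi
 h(x) = 4*asin(C1*exp(-x/4))


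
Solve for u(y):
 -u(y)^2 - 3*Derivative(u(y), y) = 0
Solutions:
 u(y) = 3/(C1 + y)


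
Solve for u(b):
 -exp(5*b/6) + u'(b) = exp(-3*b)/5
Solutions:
 u(b) = C1 + 6*exp(5*b/6)/5 - exp(-3*b)/15


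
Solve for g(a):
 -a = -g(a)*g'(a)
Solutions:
 g(a) = -sqrt(C1 + a^2)
 g(a) = sqrt(C1 + a^2)


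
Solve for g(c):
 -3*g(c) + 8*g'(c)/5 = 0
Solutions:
 g(c) = C1*exp(15*c/8)


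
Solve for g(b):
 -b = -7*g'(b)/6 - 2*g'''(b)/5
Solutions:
 g(b) = C1 + C2*sin(sqrt(105)*b/6) + C3*cos(sqrt(105)*b/6) + 3*b^2/7


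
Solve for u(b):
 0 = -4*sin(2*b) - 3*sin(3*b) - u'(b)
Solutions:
 u(b) = C1 + 2*cos(2*b) + cos(3*b)


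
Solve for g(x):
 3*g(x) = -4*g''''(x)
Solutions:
 g(x) = (C1*sin(3^(1/4)*x/2) + C2*cos(3^(1/4)*x/2))*exp(-3^(1/4)*x/2) + (C3*sin(3^(1/4)*x/2) + C4*cos(3^(1/4)*x/2))*exp(3^(1/4)*x/2)


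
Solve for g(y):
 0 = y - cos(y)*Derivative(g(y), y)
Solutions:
 g(y) = C1 + Integral(y/cos(y), y)


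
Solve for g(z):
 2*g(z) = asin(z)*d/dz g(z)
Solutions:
 g(z) = C1*exp(2*Integral(1/asin(z), z))


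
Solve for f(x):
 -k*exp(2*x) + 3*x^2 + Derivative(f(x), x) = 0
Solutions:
 f(x) = C1 + k*exp(2*x)/2 - x^3


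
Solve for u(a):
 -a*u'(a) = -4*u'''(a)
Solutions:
 u(a) = C1 + Integral(C2*airyai(2^(1/3)*a/2) + C3*airybi(2^(1/3)*a/2), a)


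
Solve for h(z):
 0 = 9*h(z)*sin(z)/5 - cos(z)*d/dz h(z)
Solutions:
 h(z) = C1/cos(z)^(9/5)


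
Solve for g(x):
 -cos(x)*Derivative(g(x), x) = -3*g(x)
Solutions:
 g(x) = C1*(sin(x) + 1)^(3/2)/(sin(x) - 1)^(3/2)


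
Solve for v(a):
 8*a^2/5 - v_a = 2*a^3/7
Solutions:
 v(a) = C1 - a^4/14 + 8*a^3/15


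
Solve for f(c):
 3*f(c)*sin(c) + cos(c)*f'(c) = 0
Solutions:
 f(c) = C1*cos(c)^3


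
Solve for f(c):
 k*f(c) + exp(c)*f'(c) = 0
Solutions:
 f(c) = C1*exp(k*exp(-c))


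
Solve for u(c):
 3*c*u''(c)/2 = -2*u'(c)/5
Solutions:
 u(c) = C1 + C2*c^(11/15)


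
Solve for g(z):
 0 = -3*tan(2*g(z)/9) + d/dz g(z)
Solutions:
 g(z) = -9*asin(C1*exp(2*z/3))/2 + 9*pi/2
 g(z) = 9*asin(C1*exp(2*z/3))/2


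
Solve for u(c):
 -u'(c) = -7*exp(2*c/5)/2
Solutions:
 u(c) = C1 + 35*exp(2*c/5)/4


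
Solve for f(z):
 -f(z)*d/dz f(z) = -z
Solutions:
 f(z) = -sqrt(C1 + z^2)
 f(z) = sqrt(C1 + z^2)


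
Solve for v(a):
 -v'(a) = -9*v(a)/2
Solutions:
 v(a) = C1*exp(9*a/2)


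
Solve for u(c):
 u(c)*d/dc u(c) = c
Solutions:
 u(c) = -sqrt(C1 + c^2)
 u(c) = sqrt(C1 + c^2)


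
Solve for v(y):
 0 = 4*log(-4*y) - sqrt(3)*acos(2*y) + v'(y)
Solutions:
 v(y) = C1 - 4*y*log(-y) - 8*y*log(2) + 4*y + sqrt(3)*(y*acos(2*y) - sqrt(1 - 4*y^2)/2)


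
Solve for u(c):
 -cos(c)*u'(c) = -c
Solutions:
 u(c) = C1 + Integral(c/cos(c), c)


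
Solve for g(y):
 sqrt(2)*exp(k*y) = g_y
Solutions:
 g(y) = C1 + sqrt(2)*exp(k*y)/k


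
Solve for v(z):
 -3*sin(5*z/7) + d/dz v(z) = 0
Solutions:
 v(z) = C1 - 21*cos(5*z/7)/5


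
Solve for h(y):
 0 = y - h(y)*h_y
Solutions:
 h(y) = -sqrt(C1 + y^2)
 h(y) = sqrt(C1 + y^2)


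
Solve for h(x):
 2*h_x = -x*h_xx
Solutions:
 h(x) = C1 + C2/x


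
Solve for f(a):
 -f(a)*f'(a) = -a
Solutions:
 f(a) = -sqrt(C1 + a^2)
 f(a) = sqrt(C1 + a^2)


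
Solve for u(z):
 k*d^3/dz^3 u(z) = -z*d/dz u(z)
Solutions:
 u(z) = C1 + Integral(C2*airyai(z*(-1/k)^(1/3)) + C3*airybi(z*(-1/k)^(1/3)), z)


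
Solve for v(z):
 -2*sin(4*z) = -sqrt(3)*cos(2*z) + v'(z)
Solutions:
 v(z) = C1 + sqrt(3)*sin(2*z)/2 + cos(4*z)/2


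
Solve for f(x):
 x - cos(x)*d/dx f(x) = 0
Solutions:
 f(x) = C1 + Integral(x/cos(x), x)


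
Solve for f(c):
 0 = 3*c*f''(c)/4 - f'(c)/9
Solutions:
 f(c) = C1 + C2*c^(31/27)


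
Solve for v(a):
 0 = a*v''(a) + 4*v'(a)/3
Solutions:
 v(a) = C1 + C2/a^(1/3)


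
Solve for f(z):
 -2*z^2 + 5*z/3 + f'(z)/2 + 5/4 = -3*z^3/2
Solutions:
 f(z) = C1 - 3*z^4/4 + 4*z^3/3 - 5*z^2/3 - 5*z/2


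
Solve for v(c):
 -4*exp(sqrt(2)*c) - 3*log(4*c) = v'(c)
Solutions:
 v(c) = C1 - 3*c*log(c) + 3*c*(1 - 2*log(2)) - 2*sqrt(2)*exp(sqrt(2)*c)


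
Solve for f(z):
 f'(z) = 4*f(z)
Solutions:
 f(z) = C1*exp(4*z)


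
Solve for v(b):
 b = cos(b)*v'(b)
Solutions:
 v(b) = C1 + Integral(b/cos(b), b)


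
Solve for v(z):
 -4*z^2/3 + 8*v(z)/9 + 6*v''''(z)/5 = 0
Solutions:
 v(z) = 3*z^2/2 + (C1*sin(15^(1/4)*z/3) + C2*cos(15^(1/4)*z/3))*exp(-15^(1/4)*z/3) + (C3*sin(15^(1/4)*z/3) + C4*cos(15^(1/4)*z/3))*exp(15^(1/4)*z/3)


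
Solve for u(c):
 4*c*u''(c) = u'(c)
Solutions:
 u(c) = C1 + C2*c^(5/4)


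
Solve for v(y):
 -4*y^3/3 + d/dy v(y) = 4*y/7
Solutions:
 v(y) = C1 + y^4/3 + 2*y^2/7


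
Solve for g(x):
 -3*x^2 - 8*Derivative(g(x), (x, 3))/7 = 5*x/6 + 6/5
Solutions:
 g(x) = C1 + C2*x + C3*x^2 - 7*x^5/160 - 35*x^4/1152 - 7*x^3/40


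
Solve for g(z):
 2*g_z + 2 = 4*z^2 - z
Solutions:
 g(z) = C1 + 2*z^3/3 - z^2/4 - z


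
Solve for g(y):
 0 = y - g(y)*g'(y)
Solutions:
 g(y) = -sqrt(C1 + y^2)
 g(y) = sqrt(C1 + y^2)


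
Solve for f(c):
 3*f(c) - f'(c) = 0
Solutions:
 f(c) = C1*exp(3*c)


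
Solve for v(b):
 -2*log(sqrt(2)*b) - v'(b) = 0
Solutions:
 v(b) = C1 - 2*b*log(b) - b*log(2) + 2*b


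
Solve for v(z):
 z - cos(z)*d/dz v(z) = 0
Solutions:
 v(z) = C1 + Integral(z/cos(z), z)


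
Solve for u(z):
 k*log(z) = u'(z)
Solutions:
 u(z) = C1 + k*z*log(z) - k*z


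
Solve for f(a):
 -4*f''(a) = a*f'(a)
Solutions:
 f(a) = C1 + C2*erf(sqrt(2)*a/4)


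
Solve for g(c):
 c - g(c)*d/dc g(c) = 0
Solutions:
 g(c) = -sqrt(C1 + c^2)
 g(c) = sqrt(C1 + c^2)


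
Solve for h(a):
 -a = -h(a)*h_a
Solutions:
 h(a) = -sqrt(C1 + a^2)
 h(a) = sqrt(C1 + a^2)


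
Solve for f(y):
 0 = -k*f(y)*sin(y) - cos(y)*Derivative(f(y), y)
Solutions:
 f(y) = C1*exp(k*log(cos(y)))


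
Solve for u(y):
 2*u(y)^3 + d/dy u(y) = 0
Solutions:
 u(y) = -sqrt(2)*sqrt(-1/(C1 - 2*y))/2
 u(y) = sqrt(2)*sqrt(-1/(C1 - 2*y))/2


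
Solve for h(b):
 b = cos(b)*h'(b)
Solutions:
 h(b) = C1 + Integral(b/cos(b), b)


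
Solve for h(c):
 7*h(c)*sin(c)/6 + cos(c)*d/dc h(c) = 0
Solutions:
 h(c) = C1*cos(c)^(7/6)


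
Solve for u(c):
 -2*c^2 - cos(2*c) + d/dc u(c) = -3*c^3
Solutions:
 u(c) = C1 - 3*c^4/4 + 2*c^3/3 + sin(2*c)/2


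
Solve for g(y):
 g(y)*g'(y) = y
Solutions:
 g(y) = -sqrt(C1 + y^2)
 g(y) = sqrt(C1 + y^2)


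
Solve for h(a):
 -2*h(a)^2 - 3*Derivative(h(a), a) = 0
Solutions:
 h(a) = 3/(C1 + 2*a)


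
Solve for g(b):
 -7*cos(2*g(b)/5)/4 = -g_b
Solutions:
 -7*b/4 - 5*log(sin(2*g(b)/5) - 1)/4 + 5*log(sin(2*g(b)/5) + 1)/4 = C1


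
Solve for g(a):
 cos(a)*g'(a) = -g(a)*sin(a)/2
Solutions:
 g(a) = C1*sqrt(cos(a))


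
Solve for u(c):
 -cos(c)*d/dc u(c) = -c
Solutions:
 u(c) = C1 + Integral(c/cos(c), c)


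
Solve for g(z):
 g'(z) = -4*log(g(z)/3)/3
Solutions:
 -3*Integral(1/(-log(_y) + log(3)), (_y, g(z)))/4 = C1 - z


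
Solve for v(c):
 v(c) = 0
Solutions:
 v(c) = 0


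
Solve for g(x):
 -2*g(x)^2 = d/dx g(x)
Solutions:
 g(x) = 1/(C1 + 2*x)


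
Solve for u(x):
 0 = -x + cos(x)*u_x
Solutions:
 u(x) = C1 + Integral(x/cos(x), x)


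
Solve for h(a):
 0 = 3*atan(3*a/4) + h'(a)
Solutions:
 h(a) = C1 - 3*a*atan(3*a/4) + 2*log(9*a^2 + 16)


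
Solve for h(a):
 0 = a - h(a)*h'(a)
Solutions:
 h(a) = -sqrt(C1 + a^2)
 h(a) = sqrt(C1 + a^2)


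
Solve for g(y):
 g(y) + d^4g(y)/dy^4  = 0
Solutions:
 g(y) = (C1*sin(sqrt(2)*y/2) + C2*cos(sqrt(2)*y/2))*exp(-sqrt(2)*y/2) + (C3*sin(sqrt(2)*y/2) + C4*cos(sqrt(2)*y/2))*exp(sqrt(2)*y/2)


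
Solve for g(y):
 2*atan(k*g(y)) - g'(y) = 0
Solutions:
 Integral(1/atan(_y*k), (_y, g(y))) = C1 + 2*y


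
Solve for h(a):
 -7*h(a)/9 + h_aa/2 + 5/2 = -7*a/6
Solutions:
 h(a) = C1*exp(-sqrt(14)*a/3) + C2*exp(sqrt(14)*a/3) + 3*a/2 + 45/14


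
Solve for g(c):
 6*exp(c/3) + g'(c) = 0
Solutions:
 g(c) = C1 - 18*exp(c/3)


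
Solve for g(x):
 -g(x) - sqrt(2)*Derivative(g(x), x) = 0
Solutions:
 g(x) = C1*exp(-sqrt(2)*x/2)


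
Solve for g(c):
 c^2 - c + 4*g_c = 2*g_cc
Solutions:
 g(c) = C1 + C2*exp(2*c) - c^3/12


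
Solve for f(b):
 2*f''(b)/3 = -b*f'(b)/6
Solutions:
 f(b) = C1 + C2*erf(sqrt(2)*b/4)


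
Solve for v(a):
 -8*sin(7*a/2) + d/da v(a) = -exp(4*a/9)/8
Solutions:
 v(a) = C1 - 9*exp(4*a/9)/32 - 16*cos(7*a/2)/7


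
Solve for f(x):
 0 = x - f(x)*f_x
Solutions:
 f(x) = -sqrt(C1 + x^2)
 f(x) = sqrt(C1 + x^2)


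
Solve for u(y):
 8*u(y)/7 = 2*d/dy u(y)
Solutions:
 u(y) = C1*exp(4*y/7)


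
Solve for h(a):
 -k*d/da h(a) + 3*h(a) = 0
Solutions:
 h(a) = C1*exp(3*a/k)


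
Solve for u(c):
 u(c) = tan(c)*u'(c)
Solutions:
 u(c) = C1*sin(c)


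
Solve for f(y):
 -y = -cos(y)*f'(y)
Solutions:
 f(y) = C1 + Integral(y/cos(y), y)


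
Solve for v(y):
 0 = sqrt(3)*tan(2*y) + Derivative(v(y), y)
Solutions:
 v(y) = C1 + sqrt(3)*log(cos(2*y))/2


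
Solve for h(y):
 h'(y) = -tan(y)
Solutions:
 h(y) = C1 + log(cos(y))


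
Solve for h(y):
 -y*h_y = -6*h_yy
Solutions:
 h(y) = C1 + C2*erfi(sqrt(3)*y/6)


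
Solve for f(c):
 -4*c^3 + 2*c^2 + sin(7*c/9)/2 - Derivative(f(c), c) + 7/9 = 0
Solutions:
 f(c) = C1 - c^4 + 2*c^3/3 + 7*c/9 - 9*cos(7*c/9)/14


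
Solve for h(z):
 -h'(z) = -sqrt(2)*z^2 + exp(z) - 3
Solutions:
 h(z) = C1 + sqrt(2)*z^3/3 + 3*z - exp(z)


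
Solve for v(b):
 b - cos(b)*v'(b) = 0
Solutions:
 v(b) = C1 + Integral(b/cos(b), b)


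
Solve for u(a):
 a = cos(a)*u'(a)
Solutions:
 u(a) = C1 + Integral(a/cos(a), a)


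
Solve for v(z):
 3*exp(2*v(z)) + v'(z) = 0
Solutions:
 v(z) = log(-sqrt(-1/(C1 - 3*z))) - log(2)/2
 v(z) = log(-1/(C1 - 3*z))/2 - log(2)/2


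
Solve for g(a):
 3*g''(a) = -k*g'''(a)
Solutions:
 g(a) = C1 + C2*a + C3*exp(-3*a/k)


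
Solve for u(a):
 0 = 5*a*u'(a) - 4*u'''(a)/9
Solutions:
 u(a) = C1 + Integral(C2*airyai(90^(1/3)*a/2) + C3*airybi(90^(1/3)*a/2), a)


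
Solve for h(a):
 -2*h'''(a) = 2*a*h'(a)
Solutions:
 h(a) = C1 + Integral(C2*airyai(-a) + C3*airybi(-a), a)


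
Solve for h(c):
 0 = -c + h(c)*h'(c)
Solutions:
 h(c) = -sqrt(C1 + c^2)
 h(c) = sqrt(C1 + c^2)


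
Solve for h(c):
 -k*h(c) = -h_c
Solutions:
 h(c) = C1*exp(c*k)


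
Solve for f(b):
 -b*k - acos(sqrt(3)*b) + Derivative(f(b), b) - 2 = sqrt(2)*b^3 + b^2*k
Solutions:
 f(b) = C1 + sqrt(2)*b^4/4 + b^3*k/3 + b^2*k/2 + b*acos(sqrt(3)*b) + 2*b - sqrt(3)*sqrt(1 - 3*b^2)/3


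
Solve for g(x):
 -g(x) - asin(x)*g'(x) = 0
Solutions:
 g(x) = C1*exp(-Integral(1/asin(x), x))


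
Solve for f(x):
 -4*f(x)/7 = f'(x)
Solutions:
 f(x) = C1*exp(-4*x/7)


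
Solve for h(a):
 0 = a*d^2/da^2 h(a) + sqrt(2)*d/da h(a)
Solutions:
 h(a) = C1 + C2*a^(1 - sqrt(2))


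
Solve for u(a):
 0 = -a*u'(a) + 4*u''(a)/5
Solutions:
 u(a) = C1 + C2*erfi(sqrt(10)*a/4)


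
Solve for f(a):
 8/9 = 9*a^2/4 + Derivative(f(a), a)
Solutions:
 f(a) = C1 - 3*a^3/4 + 8*a/9


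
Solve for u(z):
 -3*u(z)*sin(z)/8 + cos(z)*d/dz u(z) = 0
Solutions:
 u(z) = C1/cos(z)^(3/8)


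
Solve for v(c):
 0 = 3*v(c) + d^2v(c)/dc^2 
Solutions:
 v(c) = C1*sin(sqrt(3)*c) + C2*cos(sqrt(3)*c)


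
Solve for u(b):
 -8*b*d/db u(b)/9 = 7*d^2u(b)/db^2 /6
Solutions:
 u(b) = C1 + C2*erf(2*sqrt(42)*b/21)


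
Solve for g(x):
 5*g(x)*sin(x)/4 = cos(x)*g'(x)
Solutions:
 g(x) = C1/cos(x)^(5/4)


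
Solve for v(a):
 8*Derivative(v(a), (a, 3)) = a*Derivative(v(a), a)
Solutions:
 v(a) = C1 + Integral(C2*airyai(a/2) + C3*airybi(a/2), a)


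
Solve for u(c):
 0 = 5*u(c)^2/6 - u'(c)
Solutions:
 u(c) = -6/(C1 + 5*c)


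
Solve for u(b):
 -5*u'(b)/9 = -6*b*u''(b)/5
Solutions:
 u(b) = C1 + C2*b^(79/54)


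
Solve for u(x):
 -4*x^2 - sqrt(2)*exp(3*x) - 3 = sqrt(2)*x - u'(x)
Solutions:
 u(x) = C1 + 4*x^3/3 + sqrt(2)*x^2/2 + 3*x + sqrt(2)*exp(3*x)/3


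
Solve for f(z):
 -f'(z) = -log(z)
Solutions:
 f(z) = C1 + z*log(z) - z


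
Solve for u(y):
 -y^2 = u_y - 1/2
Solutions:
 u(y) = C1 - y^3/3 + y/2


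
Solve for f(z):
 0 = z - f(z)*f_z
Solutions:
 f(z) = -sqrt(C1 + z^2)
 f(z) = sqrt(C1 + z^2)


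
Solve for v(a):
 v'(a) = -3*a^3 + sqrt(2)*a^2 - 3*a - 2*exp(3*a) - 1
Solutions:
 v(a) = C1 - 3*a^4/4 + sqrt(2)*a^3/3 - 3*a^2/2 - a - 2*exp(3*a)/3


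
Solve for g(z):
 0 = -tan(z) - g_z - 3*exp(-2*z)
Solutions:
 g(z) = C1 - log(tan(z)^2 + 1)/2 + 3*exp(-2*z)/2


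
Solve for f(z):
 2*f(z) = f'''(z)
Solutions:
 f(z) = C3*exp(2^(1/3)*z) + (C1*sin(2^(1/3)*sqrt(3)*z/2) + C2*cos(2^(1/3)*sqrt(3)*z/2))*exp(-2^(1/3)*z/2)


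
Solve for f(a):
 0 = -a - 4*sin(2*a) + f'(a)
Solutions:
 f(a) = C1 + a^2/2 - 2*cos(2*a)


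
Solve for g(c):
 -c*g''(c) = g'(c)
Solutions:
 g(c) = C1 + C2*log(c)


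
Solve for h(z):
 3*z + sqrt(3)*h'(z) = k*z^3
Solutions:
 h(z) = C1 + sqrt(3)*k*z^4/12 - sqrt(3)*z^2/2


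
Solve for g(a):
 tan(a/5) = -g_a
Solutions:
 g(a) = C1 + 5*log(cos(a/5))


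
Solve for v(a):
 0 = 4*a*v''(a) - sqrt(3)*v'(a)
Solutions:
 v(a) = C1 + C2*a^(sqrt(3)/4 + 1)


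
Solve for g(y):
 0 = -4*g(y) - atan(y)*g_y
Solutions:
 g(y) = C1*exp(-4*Integral(1/atan(y), y))


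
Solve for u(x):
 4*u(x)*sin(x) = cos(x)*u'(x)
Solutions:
 u(x) = C1/cos(x)^4


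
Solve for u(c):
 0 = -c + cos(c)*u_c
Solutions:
 u(c) = C1 + Integral(c/cos(c), c)


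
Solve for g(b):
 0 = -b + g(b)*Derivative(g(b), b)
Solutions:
 g(b) = -sqrt(C1 + b^2)
 g(b) = sqrt(C1 + b^2)


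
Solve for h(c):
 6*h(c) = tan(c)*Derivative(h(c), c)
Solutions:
 h(c) = C1*sin(c)^6


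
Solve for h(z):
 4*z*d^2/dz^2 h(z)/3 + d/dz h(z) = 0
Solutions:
 h(z) = C1 + C2*z^(1/4)


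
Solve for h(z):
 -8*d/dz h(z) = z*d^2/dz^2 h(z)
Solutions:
 h(z) = C1 + C2/z^7


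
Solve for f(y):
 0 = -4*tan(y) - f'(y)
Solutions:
 f(y) = C1 + 4*log(cos(y))


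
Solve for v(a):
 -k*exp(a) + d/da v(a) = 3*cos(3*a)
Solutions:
 v(a) = C1 + k*exp(a) + sin(3*a)


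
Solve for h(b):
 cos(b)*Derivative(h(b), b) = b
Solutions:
 h(b) = C1 + Integral(b/cos(b), b)


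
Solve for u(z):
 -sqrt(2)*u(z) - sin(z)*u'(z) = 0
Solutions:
 u(z) = C1*(cos(z) + 1)^(sqrt(2)/2)/(cos(z) - 1)^(sqrt(2)/2)


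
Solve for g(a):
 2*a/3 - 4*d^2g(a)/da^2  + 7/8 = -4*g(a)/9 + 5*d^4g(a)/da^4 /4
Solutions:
 g(a) = C1*exp(-2*sqrt(15)*a*sqrt(-6 + sqrt(41))/15) + C2*exp(2*sqrt(15)*a*sqrt(-6 + sqrt(41))/15) + C3*sin(2*sqrt(15)*a*sqrt(6 + sqrt(41))/15) + C4*cos(2*sqrt(15)*a*sqrt(6 + sqrt(41))/15) - 3*a/2 - 63/32


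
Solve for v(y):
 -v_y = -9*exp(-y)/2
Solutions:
 v(y) = C1 - 9*exp(-y)/2


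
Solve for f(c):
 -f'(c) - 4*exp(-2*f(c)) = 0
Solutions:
 f(c) = log(-sqrt(C1 - 8*c))
 f(c) = log(C1 - 8*c)/2


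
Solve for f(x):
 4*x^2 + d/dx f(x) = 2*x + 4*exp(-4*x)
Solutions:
 f(x) = C1 - 4*x^3/3 + x^2 - exp(-4*x)


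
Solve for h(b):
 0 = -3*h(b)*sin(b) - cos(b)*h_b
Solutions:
 h(b) = C1*cos(b)^3


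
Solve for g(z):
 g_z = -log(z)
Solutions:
 g(z) = C1 - z*log(z) + z


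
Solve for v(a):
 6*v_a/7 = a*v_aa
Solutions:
 v(a) = C1 + C2*a^(13/7)


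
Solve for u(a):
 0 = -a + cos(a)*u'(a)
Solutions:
 u(a) = C1 + Integral(a/cos(a), a)


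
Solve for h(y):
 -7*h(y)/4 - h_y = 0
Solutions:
 h(y) = C1*exp(-7*y/4)


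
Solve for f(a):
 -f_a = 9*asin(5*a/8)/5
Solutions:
 f(a) = C1 - 9*a*asin(5*a/8)/5 - 9*sqrt(64 - 25*a^2)/25


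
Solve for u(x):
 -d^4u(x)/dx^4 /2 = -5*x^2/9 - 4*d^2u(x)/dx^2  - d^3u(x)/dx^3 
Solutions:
 u(x) = C1 + C2*x + C3*exp(-2*x) + C4*exp(4*x) - 5*x^4/432 + 5*x^3/432 - 5*x^2/192


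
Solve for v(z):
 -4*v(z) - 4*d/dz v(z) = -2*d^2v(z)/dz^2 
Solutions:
 v(z) = C1*exp(z*(1 - sqrt(3))) + C2*exp(z*(1 + sqrt(3)))


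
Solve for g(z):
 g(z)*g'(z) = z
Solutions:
 g(z) = -sqrt(C1 + z^2)
 g(z) = sqrt(C1 + z^2)


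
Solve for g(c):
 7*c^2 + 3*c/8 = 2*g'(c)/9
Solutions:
 g(c) = C1 + 21*c^3/2 + 27*c^2/32


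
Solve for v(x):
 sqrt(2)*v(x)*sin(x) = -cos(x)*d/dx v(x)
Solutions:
 v(x) = C1*cos(x)^(sqrt(2))


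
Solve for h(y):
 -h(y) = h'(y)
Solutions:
 h(y) = C1*exp(-y)


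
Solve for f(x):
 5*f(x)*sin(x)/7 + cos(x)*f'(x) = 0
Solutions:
 f(x) = C1*cos(x)^(5/7)


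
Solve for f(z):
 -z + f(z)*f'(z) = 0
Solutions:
 f(z) = -sqrt(C1 + z^2)
 f(z) = sqrt(C1 + z^2)


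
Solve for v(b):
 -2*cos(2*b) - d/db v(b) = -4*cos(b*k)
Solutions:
 v(b) = C1 - sin(2*b) + 4*sin(b*k)/k


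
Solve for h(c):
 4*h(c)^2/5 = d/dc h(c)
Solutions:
 h(c) = -5/(C1 + 4*c)


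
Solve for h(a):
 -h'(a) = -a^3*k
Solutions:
 h(a) = C1 + a^4*k/4


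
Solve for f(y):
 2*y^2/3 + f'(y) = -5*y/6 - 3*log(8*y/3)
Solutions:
 f(y) = C1 - 2*y^3/9 - 5*y^2/12 - 3*y*log(y) - 9*y*log(2) + 3*y + 3*y*log(3)


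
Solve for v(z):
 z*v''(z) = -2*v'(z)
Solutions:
 v(z) = C1 + C2/z


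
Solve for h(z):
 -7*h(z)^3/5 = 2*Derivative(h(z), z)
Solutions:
 h(z) = -sqrt(5)*sqrt(-1/(C1 - 7*z))
 h(z) = sqrt(5)*sqrt(-1/(C1 - 7*z))


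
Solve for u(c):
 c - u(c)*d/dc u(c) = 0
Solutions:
 u(c) = -sqrt(C1 + c^2)
 u(c) = sqrt(C1 + c^2)


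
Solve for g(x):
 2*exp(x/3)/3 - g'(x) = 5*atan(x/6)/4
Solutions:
 g(x) = C1 - 5*x*atan(x/6)/4 + 2*exp(x/3) + 15*log(x^2 + 36)/4


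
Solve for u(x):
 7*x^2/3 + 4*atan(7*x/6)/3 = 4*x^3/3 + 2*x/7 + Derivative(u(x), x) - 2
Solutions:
 u(x) = C1 - x^4/3 + 7*x^3/9 - x^2/7 + 4*x*atan(7*x/6)/3 + 2*x - 4*log(49*x^2 + 36)/7


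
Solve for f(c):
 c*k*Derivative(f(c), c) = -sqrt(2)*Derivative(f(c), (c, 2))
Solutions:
 f(c) = Piecewise((-2^(3/4)*sqrt(pi)*C1*erf(2^(1/4)*c*sqrt(k)/2)/(2*sqrt(k)) - C2, (k > 0) | (k < 0)), (-C1*c - C2, True))


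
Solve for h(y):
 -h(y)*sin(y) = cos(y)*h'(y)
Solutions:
 h(y) = C1*cos(y)


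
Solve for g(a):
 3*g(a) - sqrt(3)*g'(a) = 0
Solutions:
 g(a) = C1*exp(sqrt(3)*a)


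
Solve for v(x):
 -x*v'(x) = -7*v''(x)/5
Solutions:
 v(x) = C1 + C2*erfi(sqrt(70)*x/14)


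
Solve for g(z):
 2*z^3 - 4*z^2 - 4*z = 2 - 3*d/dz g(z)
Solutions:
 g(z) = C1 - z^4/6 + 4*z^3/9 + 2*z^2/3 + 2*z/3


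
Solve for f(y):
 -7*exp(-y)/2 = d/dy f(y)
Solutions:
 f(y) = C1 + 7*exp(-y)/2


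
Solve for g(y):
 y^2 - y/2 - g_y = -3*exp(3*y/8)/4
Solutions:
 g(y) = C1 + y^3/3 - y^2/4 + 2*exp(3*y/8)


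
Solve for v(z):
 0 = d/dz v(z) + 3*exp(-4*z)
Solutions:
 v(z) = C1 + 3*exp(-4*z)/4


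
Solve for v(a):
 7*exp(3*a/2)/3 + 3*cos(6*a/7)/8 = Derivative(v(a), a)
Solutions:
 v(a) = C1 + 14*exp(3*a/2)/9 + 7*sin(6*a/7)/16


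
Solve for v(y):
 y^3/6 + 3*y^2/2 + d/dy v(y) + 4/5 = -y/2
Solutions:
 v(y) = C1 - y^4/24 - y^3/2 - y^2/4 - 4*y/5


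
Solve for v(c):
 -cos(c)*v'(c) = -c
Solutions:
 v(c) = C1 + Integral(c/cos(c), c)


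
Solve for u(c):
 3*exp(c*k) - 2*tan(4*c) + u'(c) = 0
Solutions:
 u(c) = C1 - 3*Piecewise((exp(c*k)/k, Ne(k, 0)), (c, True)) - log(cos(4*c))/2


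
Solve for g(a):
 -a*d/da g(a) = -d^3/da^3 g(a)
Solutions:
 g(a) = C1 + Integral(C2*airyai(a) + C3*airybi(a), a)


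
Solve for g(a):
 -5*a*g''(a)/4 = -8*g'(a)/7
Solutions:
 g(a) = C1 + C2*a^(67/35)


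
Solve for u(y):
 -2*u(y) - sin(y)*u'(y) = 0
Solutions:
 u(y) = C1*(cos(y) + 1)/(cos(y) - 1)


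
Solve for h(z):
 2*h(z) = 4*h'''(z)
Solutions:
 h(z) = C3*exp(2^(2/3)*z/2) + (C1*sin(2^(2/3)*sqrt(3)*z/4) + C2*cos(2^(2/3)*sqrt(3)*z/4))*exp(-2^(2/3)*z/4)


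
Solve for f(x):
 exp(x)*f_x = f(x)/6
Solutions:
 f(x) = C1*exp(-exp(-x)/6)


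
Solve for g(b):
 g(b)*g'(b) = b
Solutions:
 g(b) = -sqrt(C1 + b^2)
 g(b) = sqrt(C1 + b^2)


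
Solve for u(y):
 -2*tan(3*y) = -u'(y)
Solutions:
 u(y) = C1 - 2*log(cos(3*y))/3


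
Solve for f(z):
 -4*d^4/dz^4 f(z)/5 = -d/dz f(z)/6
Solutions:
 f(z) = C1 + C4*exp(3^(2/3)*5^(1/3)*z/6) + (C2*sin(3^(1/6)*5^(1/3)*z/4) + C3*cos(3^(1/6)*5^(1/3)*z/4))*exp(-3^(2/3)*5^(1/3)*z/12)


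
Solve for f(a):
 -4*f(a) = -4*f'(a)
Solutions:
 f(a) = C1*exp(a)


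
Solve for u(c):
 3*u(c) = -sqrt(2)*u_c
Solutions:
 u(c) = C1*exp(-3*sqrt(2)*c/2)


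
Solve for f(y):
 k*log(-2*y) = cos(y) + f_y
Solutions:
 f(y) = C1 + k*y*(log(-y) - 1) + k*y*log(2) - sin(y)


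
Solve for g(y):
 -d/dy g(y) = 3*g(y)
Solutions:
 g(y) = C1*exp(-3*y)


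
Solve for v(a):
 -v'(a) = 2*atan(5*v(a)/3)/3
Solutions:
 Integral(1/atan(5*_y/3), (_y, v(a))) = C1 - 2*a/3


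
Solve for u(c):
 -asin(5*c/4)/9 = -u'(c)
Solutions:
 u(c) = C1 + c*asin(5*c/4)/9 + sqrt(16 - 25*c^2)/45


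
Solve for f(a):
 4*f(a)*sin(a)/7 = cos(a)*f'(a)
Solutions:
 f(a) = C1/cos(a)^(4/7)


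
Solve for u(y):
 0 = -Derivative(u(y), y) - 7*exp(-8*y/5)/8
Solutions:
 u(y) = C1 + 35*exp(-8*y/5)/64


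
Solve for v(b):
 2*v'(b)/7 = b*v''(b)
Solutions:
 v(b) = C1 + C2*b^(9/7)


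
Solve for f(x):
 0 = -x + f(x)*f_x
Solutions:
 f(x) = -sqrt(C1 + x^2)
 f(x) = sqrt(C1 + x^2)


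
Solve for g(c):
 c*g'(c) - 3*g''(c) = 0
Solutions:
 g(c) = C1 + C2*erfi(sqrt(6)*c/6)


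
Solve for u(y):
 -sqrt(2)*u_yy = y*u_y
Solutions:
 u(y) = C1 + C2*erf(2^(1/4)*y/2)


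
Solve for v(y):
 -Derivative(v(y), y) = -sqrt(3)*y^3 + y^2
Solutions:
 v(y) = C1 + sqrt(3)*y^4/4 - y^3/3


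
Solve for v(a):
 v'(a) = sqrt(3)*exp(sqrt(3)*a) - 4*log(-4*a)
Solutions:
 v(a) = C1 - 4*a*log(-a) + 4*a*(1 - 2*log(2)) + exp(sqrt(3)*a)


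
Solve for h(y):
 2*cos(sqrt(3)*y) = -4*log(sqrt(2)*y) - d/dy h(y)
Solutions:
 h(y) = C1 - 4*y*log(y) - 2*y*log(2) + 4*y - 2*sqrt(3)*sin(sqrt(3)*y)/3


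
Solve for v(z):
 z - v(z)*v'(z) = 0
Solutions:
 v(z) = -sqrt(C1 + z^2)
 v(z) = sqrt(C1 + z^2)


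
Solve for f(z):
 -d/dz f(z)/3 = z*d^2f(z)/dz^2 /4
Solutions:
 f(z) = C1 + C2/z^(1/3)


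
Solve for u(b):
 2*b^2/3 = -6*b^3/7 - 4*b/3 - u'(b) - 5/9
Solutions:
 u(b) = C1 - 3*b^4/14 - 2*b^3/9 - 2*b^2/3 - 5*b/9


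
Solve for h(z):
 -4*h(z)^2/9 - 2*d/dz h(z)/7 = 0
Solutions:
 h(z) = 9/(C1 + 14*z)


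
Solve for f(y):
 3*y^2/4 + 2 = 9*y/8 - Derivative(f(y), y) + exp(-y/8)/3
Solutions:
 f(y) = C1 - y^3/4 + 9*y^2/16 - 2*y - 8*exp(-y/8)/3


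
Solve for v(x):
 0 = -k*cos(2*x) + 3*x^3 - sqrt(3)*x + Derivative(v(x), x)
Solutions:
 v(x) = C1 + k*sin(2*x)/2 - 3*x^4/4 + sqrt(3)*x^2/2


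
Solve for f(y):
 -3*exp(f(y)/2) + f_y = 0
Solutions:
 f(y) = 2*log(-1/(C1 + 3*y)) + 2*log(2)


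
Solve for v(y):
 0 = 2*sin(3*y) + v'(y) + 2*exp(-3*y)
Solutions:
 v(y) = C1 + 2*cos(3*y)/3 + 2*exp(-3*y)/3


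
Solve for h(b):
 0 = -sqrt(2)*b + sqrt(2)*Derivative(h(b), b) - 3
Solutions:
 h(b) = C1 + b^2/2 + 3*sqrt(2)*b/2


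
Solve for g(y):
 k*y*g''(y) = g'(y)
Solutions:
 g(y) = C1 + y^(((re(k) + 1)*re(k) + im(k)^2)/(re(k)^2 + im(k)^2))*(C2*sin(log(y)*Abs(im(k))/(re(k)^2 + im(k)^2)) + C3*cos(log(y)*im(k)/(re(k)^2 + im(k)^2)))


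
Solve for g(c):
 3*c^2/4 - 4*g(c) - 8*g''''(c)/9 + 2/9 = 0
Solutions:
 g(c) = 3*c^2/16 + (C1*sin(2^(1/4)*sqrt(3)*c/2) + C2*cos(2^(1/4)*sqrt(3)*c/2))*exp(-2^(1/4)*sqrt(3)*c/2) + (C3*sin(2^(1/4)*sqrt(3)*c/2) + C4*cos(2^(1/4)*sqrt(3)*c/2))*exp(2^(1/4)*sqrt(3)*c/2) + 1/18


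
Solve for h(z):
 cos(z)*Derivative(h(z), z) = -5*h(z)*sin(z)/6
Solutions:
 h(z) = C1*cos(z)^(5/6)


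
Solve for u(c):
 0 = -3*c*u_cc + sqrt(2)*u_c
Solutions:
 u(c) = C1 + C2*c^(sqrt(2)/3 + 1)


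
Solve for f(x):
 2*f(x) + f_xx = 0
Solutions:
 f(x) = C1*sin(sqrt(2)*x) + C2*cos(sqrt(2)*x)


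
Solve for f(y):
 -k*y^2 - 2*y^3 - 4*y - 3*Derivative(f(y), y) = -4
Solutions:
 f(y) = C1 - k*y^3/9 - y^4/6 - 2*y^2/3 + 4*y/3


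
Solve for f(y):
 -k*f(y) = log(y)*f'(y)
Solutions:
 f(y) = C1*exp(-k*li(y))


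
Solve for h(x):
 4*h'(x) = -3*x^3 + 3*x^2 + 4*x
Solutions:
 h(x) = C1 - 3*x^4/16 + x^3/4 + x^2/2


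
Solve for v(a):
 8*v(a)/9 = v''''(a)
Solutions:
 v(a) = C1*exp(-2^(3/4)*sqrt(3)*a/3) + C2*exp(2^(3/4)*sqrt(3)*a/3) + C3*sin(2^(3/4)*sqrt(3)*a/3) + C4*cos(2^(3/4)*sqrt(3)*a/3)


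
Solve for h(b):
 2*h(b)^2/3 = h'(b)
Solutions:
 h(b) = -3/(C1 + 2*b)


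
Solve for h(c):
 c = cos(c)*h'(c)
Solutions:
 h(c) = C1 + Integral(c/cos(c), c)


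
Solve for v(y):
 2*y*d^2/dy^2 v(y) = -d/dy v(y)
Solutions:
 v(y) = C1 + C2*sqrt(y)


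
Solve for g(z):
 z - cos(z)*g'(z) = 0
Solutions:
 g(z) = C1 + Integral(z/cos(z), z)


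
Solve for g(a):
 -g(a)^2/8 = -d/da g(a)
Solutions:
 g(a) = -8/(C1 + a)


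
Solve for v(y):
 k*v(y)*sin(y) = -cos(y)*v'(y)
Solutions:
 v(y) = C1*exp(k*log(cos(y)))


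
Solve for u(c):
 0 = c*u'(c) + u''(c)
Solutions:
 u(c) = C1 + C2*erf(sqrt(2)*c/2)


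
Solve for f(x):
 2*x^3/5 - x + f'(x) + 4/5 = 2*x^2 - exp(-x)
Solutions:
 f(x) = C1 - x^4/10 + 2*x^3/3 + x^2/2 - 4*x/5 + exp(-x)


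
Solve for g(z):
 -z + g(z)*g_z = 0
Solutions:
 g(z) = -sqrt(C1 + z^2)
 g(z) = sqrt(C1 + z^2)


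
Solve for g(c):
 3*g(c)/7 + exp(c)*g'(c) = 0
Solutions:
 g(c) = C1*exp(3*exp(-c)/7)


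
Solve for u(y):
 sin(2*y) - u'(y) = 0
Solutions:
 u(y) = C1 - cos(2*y)/2


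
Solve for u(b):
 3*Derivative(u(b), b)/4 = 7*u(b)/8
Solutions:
 u(b) = C1*exp(7*b/6)


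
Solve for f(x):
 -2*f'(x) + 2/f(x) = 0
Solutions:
 f(x) = -sqrt(C1 + 2*x)
 f(x) = sqrt(C1 + 2*x)


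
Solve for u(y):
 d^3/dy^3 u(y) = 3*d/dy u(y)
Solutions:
 u(y) = C1 + C2*exp(-sqrt(3)*y) + C3*exp(sqrt(3)*y)


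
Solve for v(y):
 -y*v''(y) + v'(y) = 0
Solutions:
 v(y) = C1 + C2*y^2


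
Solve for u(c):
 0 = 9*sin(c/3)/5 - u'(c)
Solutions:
 u(c) = C1 - 27*cos(c/3)/5


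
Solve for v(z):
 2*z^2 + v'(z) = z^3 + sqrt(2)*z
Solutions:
 v(z) = C1 + z^4/4 - 2*z^3/3 + sqrt(2)*z^2/2


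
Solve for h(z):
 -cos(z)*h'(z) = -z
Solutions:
 h(z) = C1 + Integral(z/cos(z), z)


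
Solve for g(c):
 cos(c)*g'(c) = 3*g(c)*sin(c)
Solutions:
 g(c) = C1/cos(c)^3


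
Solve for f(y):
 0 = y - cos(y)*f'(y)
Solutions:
 f(y) = C1 + Integral(y/cos(y), y)


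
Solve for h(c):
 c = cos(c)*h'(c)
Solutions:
 h(c) = C1 + Integral(c/cos(c), c)


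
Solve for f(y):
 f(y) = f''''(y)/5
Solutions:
 f(y) = C1*exp(-5^(1/4)*y) + C2*exp(5^(1/4)*y) + C3*sin(5^(1/4)*y) + C4*cos(5^(1/4)*y)


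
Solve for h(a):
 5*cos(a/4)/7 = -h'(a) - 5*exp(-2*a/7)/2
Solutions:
 h(a) = C1 - 20*sin(a/4)/7 + 35*exp(-2*a/7)/4


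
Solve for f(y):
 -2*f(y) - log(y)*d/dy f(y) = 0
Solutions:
 f(y) = C1*exp(-2*li(y))


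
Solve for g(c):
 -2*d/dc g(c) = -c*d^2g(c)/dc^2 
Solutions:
 g(c) = C1 + C2*c^3


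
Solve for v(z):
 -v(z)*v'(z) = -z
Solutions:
 v(z) = -sqrt(C1 + z^2)
 v(z) = sqrt(C1 + z^2)
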